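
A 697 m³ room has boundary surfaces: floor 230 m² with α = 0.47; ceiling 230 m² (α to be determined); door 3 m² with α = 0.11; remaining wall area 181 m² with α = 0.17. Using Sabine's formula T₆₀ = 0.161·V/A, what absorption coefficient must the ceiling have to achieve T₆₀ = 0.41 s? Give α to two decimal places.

0.58

A = 0.161·V/T₆₀ = 0.161·697/0.41 = 273.70 m² sabins.
Absorption from the other surfaces = 230·0.47 + 3·0.11 + 181·0.17 = 139.20 m², so the ceiling must supply 134.50 m² over 230 m².
α = 134.50/230 = 0.585.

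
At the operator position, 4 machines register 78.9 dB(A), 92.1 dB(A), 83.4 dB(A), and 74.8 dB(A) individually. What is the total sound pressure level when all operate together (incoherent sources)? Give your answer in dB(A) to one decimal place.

92.9 dB(A)

For uncorrelated sources the intensities add, so convert each level to linear form, sum, and take 10·log₁₀ of the total.
Σ 10^(L/10) = 10^(78.9/10) + 10^(92.1/10) + 10^(83.4/10) + 10^(74.8/10) = 1.948e+09.
L_total = 10·log₁₀(1.948e+09) = 92.90 dB(A).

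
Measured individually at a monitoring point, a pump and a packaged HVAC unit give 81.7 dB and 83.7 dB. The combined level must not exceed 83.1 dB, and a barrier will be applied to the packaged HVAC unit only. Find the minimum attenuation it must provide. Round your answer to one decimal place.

6.2 dB

The untreated sources together contribute 10^(81.7/10) = 1.479e+08, i.e. 81.70 dB.
The limit corresponds to 10^(83.1/10) = 2.042e+08; subtracting the fixed part leaves 5.626e+07 for the packaged HVAC unit, i.e. 77.50 dB.
Required insertion loss = 83.7 − 77.50 = 6.20 dB.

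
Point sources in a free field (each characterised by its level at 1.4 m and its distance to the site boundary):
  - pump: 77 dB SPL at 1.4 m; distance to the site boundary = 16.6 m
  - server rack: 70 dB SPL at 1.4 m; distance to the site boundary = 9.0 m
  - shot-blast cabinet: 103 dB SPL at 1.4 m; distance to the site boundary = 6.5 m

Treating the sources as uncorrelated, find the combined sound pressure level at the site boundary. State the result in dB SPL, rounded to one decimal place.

89.7 dB SPL

Propagate each source to the receiver with L = L_ref − 20·log₁₀(r/r_ref), then add intensities.
pump: 77 − 20·log₁₀(16.6/1.4) = 77 − 21.48 = 55.52 dB SPL.
server rack: 70 − 20·log₁₀(9.0/1.4) = 70 − 16.16 = 53.84 dB SPL.
shot-blast cabinet: 103 − 20·log₁₀(6.5/1.4) = 103 − 13.34 = 89.66 dB SPL.
Σ 10^(L/10) = 9.262e+08 → L_total = 10·log₁₀(9.262e+08) = 89.67 dB SPL.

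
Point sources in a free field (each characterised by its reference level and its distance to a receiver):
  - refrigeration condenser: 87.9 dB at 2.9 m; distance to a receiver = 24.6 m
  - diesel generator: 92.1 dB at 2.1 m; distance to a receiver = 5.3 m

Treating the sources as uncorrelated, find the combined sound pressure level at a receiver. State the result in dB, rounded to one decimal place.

84.2 dB

Apply inverse-square spreading to bring every level to the receiver, then sum 10^(L/10).
refrigeration condenser: 87.9 − 20·log₁₀(24.6/2.9) = 87.9 − 18.57 = 69.33 dB.
diesel generator: 92.1 − 20·log₁₀(5.3/2.1) = 92.1 − 8.04 = 84.06 dB.
Σ 10^(L/10) = 2.632e+08 → L_total = 10·log₁₀(2.632e+08) = 84.20 dB.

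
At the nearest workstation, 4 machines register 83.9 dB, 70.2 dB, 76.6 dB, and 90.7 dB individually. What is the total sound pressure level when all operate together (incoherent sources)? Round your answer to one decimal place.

91.7 dB

Incoherent sources combine by intensity addition: L_total = 10·log₁₀(Σ 10^(L_i/10)).
Σ 10^(L/10) = 10^(83.9/10) + 10^(70.2/10) + 10^(76.6/10) + 10^(90.7/10) = 1.477e+09.
L_total = 10·log₁₀(1.477e+09) = 91.69 dB.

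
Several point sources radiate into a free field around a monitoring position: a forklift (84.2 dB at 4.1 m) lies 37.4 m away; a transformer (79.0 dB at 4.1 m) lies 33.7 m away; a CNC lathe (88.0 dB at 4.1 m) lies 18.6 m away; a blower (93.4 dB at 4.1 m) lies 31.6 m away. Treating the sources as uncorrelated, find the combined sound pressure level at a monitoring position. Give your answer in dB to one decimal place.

Apply inverse-square spreading to bring every level to the receiver, then sum 10^(L/10).
forklift: 84.2 − 20·log₁₀(37.4/4.1) = 84.2 − 19.20 = 65.00 dB.
transformer: 79.0 − 20·log₁₀(33.7/4.1) = 79.0 − 18.30 = 60.70 dB.
CNC lathe: 88.0 − 20·log₁₀(18.6/4.1) = 88.0 − 13.13 = 74.87 dB.
blower: 93.4 − 20·log₁₀(31.6/4.1) = 93.4 − 17.74 = 75.66 dB.
Σ 10^(L/10) = 7.182e+07 → L_total = 10·log₁₀(7.182e+07) = 78.56 dB.

78.6 dB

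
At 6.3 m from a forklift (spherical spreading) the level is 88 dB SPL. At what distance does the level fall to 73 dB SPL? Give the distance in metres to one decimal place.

Point-source spreading drops the level by 20·log₁₀(r₂/r₁); inverting, r₂/r₁ = 10^(ΔL/20).
r₂ = 6.3·10^((88−73)/20) = 6.3·10^(15.0/20) = 35.43 m.

35.4 m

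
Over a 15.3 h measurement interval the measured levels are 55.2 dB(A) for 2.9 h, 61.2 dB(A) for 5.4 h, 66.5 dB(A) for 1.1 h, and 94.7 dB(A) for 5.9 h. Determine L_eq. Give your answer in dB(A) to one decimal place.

90.6 dB(A)

Weight each interval's intensity by its duration and average over T = 15.3 h:
Σ tᵢ·10^(Lᵢ/10) = 2.9·10^(55.2/10) + 5.4·10^(61.2/10) + 1.1·10^(66.5/10) + 5.9·10^(94.7/10) = 1.743e+10.
L_eq = 10·log₁₀(1.743e+10/15.3) = 90.56 dB(A).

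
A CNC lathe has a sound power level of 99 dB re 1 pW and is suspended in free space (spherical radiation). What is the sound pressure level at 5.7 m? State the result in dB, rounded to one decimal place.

72.9 dB

Free-field spherical radiation: L_p = L_w − 10·log₁₀(4π·r²), r = 5.7 m.
4π·r² = 408.3 m², 10·log₁₀ of that is 26.110 dB.
L_p = 99 − 26.110 = 72.89 dB.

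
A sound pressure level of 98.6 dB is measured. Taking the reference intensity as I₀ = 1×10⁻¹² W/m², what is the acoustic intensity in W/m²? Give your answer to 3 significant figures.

I/I₀ = 10^(98.6/10) = 7.244e+09, so I = 7.244e+09 × 10⁻¹² W/m².

0.00724 W/m²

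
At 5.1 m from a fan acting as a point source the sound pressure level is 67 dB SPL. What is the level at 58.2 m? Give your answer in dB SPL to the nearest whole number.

Spherical spreading from a point source gives a 20·log₁₀(r₂/r₁) drop.
L₂ = 67 − 20·log₁₀(58.2/5.1) = 67 − 21.147 = 45.85 dB SPL.

46 dB SPL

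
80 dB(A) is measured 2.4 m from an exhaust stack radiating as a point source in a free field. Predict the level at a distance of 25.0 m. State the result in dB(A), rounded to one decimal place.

Spherical spreading from a point source gives a 20·log₁₀(r₂/r₁) drop.
L₂ = 80 − 20·log₁₀(25.0/2.4) = 80 − 20.355 = 59.65 dB(A).

59.6 dB(A)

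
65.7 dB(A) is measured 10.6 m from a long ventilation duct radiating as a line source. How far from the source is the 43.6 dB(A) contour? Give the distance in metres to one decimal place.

1719.1 m

For a line source L₁ − L₂ = 10·log₁₀(r₂/r₁), so r₂ = r₁·10^((L₁−L₂)/10).
r₂ = 10.6·10^((65.7−43.6)/10) = 10.6·10^(22.1/10) = 1719.12 m.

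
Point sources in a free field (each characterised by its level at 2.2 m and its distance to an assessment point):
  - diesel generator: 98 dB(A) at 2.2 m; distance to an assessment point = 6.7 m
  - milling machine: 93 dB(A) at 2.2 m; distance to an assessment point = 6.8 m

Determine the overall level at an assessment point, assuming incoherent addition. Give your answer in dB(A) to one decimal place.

89.5 dB(A)

Propagate each source to the receiver with L = L_ref − 20·log₁₀(r/r_ref), then add intensities.
diesel generator: 98 − 20·log₁₀(6.7/2.2) = 98 − 9.67 = 88.33 dB(A).
milling machine: 93 − 20·log₁₀(6.8/2.2) = 93 − 9.80 = 83.20 dB(A).
Σ 10^(L/10) = 8.891e+08 → L_total = 10·log₁₀(8.891e+08) = 89.49 dB(A).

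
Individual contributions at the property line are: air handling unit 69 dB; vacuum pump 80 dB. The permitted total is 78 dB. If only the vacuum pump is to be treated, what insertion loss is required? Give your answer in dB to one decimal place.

2.6 dB

Everything except the vacuum pump sums to 10^(69/10) = 7.943e+06 in linear terms, 69.00 dB.
The limit corresponds to 10^(78/10) = 6.310e+07; subtracting the fixed part leaves 5.515e+07 for the vacuum pump, i.e. 77.42 dB.
So the vacuum pump must be reduced from 80 to 77.42 dB: IL = 2.58 dB.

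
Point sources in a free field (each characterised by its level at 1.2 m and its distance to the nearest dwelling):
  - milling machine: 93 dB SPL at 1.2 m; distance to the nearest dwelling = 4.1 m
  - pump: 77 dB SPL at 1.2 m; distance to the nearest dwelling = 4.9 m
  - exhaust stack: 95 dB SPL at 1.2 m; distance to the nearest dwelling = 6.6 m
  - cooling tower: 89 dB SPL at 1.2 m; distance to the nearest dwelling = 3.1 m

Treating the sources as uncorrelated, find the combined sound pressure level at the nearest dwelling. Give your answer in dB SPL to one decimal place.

First find each source's level at the receiver (point-source: −20·log₁₀(r/r_ref)), then combine on an intensity basis.
milling machine: 93 − 20·log₁₀(4.1/1.2) = 93 − 10.67 = 82.33 dB SPL.
pump: 77 − 20·log₁₀(4.9/1.2) = 77 − 12.22 = 64.78 dB SPL.
exhaust stack: 95 − 20·log₁₀(6.6/1.2) = 95 − 14.81 = 80.19 dB SPL.
cooling tower: 89 − 20·log₁₀(3.1/1.2) = 89 − 8.24 = 80.76 dB SPL.
Σ 10^(L/10) = 3.975e+08 → L_total = 10·log₁₀(3.975e+08) = 85.99 dB SPL.

86.0 dB SPL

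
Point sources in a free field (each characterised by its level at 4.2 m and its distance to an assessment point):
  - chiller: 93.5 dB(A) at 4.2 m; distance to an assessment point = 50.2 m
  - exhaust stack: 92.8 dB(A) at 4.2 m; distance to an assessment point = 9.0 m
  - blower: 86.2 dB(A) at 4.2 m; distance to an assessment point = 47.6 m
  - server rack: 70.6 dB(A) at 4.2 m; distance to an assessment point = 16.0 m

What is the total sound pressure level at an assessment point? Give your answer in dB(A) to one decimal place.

86.4 dB(A)

Propagate each source to the receiver with L = L_ref − 20·log₁₀(r/r_ref), then add intensities.
chiller: 93.5 − 20·log₁₀(50.2/4.2) = 93.5 − 21.55 = 71.95 dB(A).
exhaust stack: 92.8 − 20·log₁₀(9.0/4.2) = 92.8 − 6.62 = 86.18 dB(A).
blower: 86.2 − 20·log₁₀(47.6/4.2) = 86.2 − 21.09 = 65.11 dB(A).
server rack: 70.6 − 20·log₁₀(16.0/4.2) = 70.6 − 11.62 = 58.98 dB(A).
Σ 10^(L/10) = 4.347e+08 → L_total = 10·log₁₀(4.347e+08) = 86.38 dB(A).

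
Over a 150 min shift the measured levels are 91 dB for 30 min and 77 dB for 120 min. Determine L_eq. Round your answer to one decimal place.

The energy average is taken in the linear domain: L_eq = 10·log₁₀[(Σ tᵢ·10^(Lᵢ/10))/T], T = 150 min.
Σ tᵢ·10^(Lᵢ/10) = 30·10^(91/10) + 120·10^(77/10) = 4.378e+10.
L_eq = 10·log₁₀(4.378e+10/150) = 84.65 dB.

84.7 dB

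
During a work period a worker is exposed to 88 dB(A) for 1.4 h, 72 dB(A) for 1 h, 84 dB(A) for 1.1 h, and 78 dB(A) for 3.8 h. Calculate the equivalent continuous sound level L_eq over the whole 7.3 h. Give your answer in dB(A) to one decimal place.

L_eq = 10·log₁₀[(1/T)·Σ tᵢ·10^(Lᵢ/10)] with T = 7.3 h.
Σ tᵢ·10^(Lᵢ/10) = 1.4·10^(88/10) + 1·10^(72/10) + 1.1·10^(84/10) + 3.8·10^(78/10) = 1.415e+09.
L_eq = 10·log₁₀(1.415e+09/7.3) = 82.88 dB(A).

82.9 dB(A)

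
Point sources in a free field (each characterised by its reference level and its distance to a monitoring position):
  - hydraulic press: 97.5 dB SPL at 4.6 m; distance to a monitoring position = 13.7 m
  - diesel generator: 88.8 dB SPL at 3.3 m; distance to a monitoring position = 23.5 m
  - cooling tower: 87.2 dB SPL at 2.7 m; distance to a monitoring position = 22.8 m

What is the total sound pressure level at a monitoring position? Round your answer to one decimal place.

88.2 dB SPL

First find each source's level at the receiver (point-source: −20·log₁₀(r/r_ref)), then combine on an intensity basis.
hydraulic press: 97.5 − 20·log₁₀(13.7/4.6) = 97.5 − 9.48 = 88.02 dB SPL.
diesel generator: 88.8 − 20·log₁₀(23.5/3.3) = 88.8 − 17.05 = 71.75 dB SPL.
cooling tower: 87.2 − 20·log₁₀(22.8/2.7) = 87.2 − 18.53 = 68.67 dB SPL.
Σ 10^(L/10) = 6.563e+08 → L_total = 10·log₁₀(6.563e+08) = 88.17 dB SPL.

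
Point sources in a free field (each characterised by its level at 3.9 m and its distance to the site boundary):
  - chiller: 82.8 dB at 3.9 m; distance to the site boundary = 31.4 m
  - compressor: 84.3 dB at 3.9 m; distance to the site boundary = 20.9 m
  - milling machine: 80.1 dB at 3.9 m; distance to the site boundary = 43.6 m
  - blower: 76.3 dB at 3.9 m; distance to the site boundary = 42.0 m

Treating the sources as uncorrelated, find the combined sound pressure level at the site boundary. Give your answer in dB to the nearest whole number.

71 dB

First find each source's level at the receiver (point-source: −20·log₁₀(r/r_ref)), then combine on an intensity basis.
chiller: 82.8 − 20·log₁₀(31.4/3.9) = 82.8 − 18.12 = 64.68 dB.
compressor: 84.3 − 20·log₁₀(20.9/3.9) = 84.3 − 14.58 = 69.72 dB.
milling machine: 80.1 − 20·log₁₀(43.6/3.9) = 80.1 − 20.97 = 59.13 dB.
blower: 76.3 − 20·log₁₀(42.0/3.9) = 76.3 − 20.64 = 55.66 dB.
Σ 10^(L/10) = 1.350e+07 → L_total = 10·log₁₀(1.350e+07) = 71.30 dB.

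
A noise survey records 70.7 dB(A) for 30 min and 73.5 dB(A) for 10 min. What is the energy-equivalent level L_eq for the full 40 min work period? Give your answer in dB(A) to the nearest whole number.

Weight each interval's intensity by its duration and average over T = 40 min:
Σ tᵢ·10^(Lᵢ/10) = 30·10^(70.7/10) + 10·10^(73.5/10) = 5.763e+08.
L_eq = 10·log₁₀(5.763e+08/40) = 71.59 dB(A).

72 dB(A)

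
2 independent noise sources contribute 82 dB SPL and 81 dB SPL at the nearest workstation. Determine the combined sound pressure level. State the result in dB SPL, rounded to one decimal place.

Incoherent sources combine by intensity addition: L_total = 10·log₁₀(Σ 10^(L_i/10)).
Σ 10^(L/10) = 10^(82/10) + 10^(81/10) = 2.844e+08.
L_total = 10·log₁₀(2.844e+08) = 84.54 dB SPL.

84.5 dB SPL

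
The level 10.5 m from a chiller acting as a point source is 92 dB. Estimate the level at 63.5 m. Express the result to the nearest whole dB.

Spherical spreading from a point source gives a 20·log₁₀(r₂/r₁) drop.
L₂ = 92 − 20·log₁₀(63.5/10.5) = 92 − 15.632 = 76.37 dB.

76 dB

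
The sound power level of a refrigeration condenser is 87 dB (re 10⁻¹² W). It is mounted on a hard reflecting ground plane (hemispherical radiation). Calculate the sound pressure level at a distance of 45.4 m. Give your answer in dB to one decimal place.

Free-field hemispherical radiation: L_p = L_w − 10·log₁₀(2π·r²), r = 45.4 m.
2π·r² = 1.295e+04 m², 10·log₁₀ of that is 41.123 dB.
L_p = 87 − 41.123 = 45.88 dB.

45.9 dB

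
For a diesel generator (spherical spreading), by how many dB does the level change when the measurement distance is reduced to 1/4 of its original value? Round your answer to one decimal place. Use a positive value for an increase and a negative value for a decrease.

+12.0 dB

Point-source spreading: ΔL = −20·log₁₀(r₂/r₁).
ΔL = −20·log₁₀(0.25) = +12.04 dB.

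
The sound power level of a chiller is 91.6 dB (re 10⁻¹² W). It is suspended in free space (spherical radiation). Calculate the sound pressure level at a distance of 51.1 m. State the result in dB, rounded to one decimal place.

46.4 dB

L_p = L_w − 10·log₁₀(4π·r²) with r = 51.1 m.
4π·r² = 3.281e+04 m², 10·log₁₀ of that is 45.161 dB.
L_p = 91.6 − 45.161 = 46.44 dB.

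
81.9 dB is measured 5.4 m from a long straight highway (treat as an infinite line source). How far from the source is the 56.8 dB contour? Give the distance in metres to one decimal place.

The 25.1 dB drop corresponds to a distance ratio of 10^(25.1/10) for a line source.
r₂ = 5.4·10^((81.9−56.8)/10) = 5.4·10^(25.1/10) = 1747.41 m.

1747.4 m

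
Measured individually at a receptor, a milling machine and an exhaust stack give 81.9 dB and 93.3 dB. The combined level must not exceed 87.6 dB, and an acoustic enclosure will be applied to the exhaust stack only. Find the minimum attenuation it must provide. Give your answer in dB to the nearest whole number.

7 dB

Fixed contribution from the other source: Σ 10^(L/10) = 10^(81.9/10) = 1.549e+08 (81.90 dB).
The limit corresponds to 10^(87.6/10) = 5.754e+08; subtracting the fixed part leaves 4.206e+08 for the exhaust stack, i.e. 86.24 dB.
So the exhaust stack must be reduced from 93.3 to 86.24 dB: IL = 7.06 dB.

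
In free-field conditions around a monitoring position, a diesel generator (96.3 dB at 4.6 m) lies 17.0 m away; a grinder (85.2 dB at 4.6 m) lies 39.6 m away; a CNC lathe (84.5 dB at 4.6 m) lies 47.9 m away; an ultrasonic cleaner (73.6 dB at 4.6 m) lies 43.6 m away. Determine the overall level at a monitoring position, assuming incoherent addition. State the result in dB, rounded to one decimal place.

Apply inverse-square spreading to bring every level to the receiver, then sum 10^(L/10).
diesel generator: 96.3 − 20·log₁₀(17.0/4.6) = 96.3 − 11.35 = 84.95 dB.
grinder: 85.2 − 20·log₁₀(39.6/4.6) = 85.2 − 18.70 = 66.50 dB.
CNC lathe: 84.5 − 20·log₁₀(47.9/4.6) = 84.5 − 20.35 = 64.15 dB.
ultrasonic cleaner: 73.6 − 20·log₁₀(43.6/4.6) = 73.6 − 19.53 = 54.07 dB.
Σ 10^(L/10) = 3.197e+08 → L_total = 10·log₁₀(3.197e+08) = 85.05 dB.

85.0 dB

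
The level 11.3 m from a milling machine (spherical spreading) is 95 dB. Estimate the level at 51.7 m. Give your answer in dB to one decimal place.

Point-source attenuation: ΔL = 20·log₁₀(r₂/r₁) = 20·log₁₀(51.7/11.3) = 13.208 dB.
L₂ = 95 − 20·log₁₀(51.7/11.3) = 95 − 13.208 = 81.79 dB.

81.8 dB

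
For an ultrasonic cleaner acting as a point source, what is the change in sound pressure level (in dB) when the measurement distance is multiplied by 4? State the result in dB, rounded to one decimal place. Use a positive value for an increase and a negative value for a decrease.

With spherical spreading the level changes by −20·log₁₀(r₂/r₁).
ΔL = −20·log₁₀(4) = -12.04 dB.

-12.0 dB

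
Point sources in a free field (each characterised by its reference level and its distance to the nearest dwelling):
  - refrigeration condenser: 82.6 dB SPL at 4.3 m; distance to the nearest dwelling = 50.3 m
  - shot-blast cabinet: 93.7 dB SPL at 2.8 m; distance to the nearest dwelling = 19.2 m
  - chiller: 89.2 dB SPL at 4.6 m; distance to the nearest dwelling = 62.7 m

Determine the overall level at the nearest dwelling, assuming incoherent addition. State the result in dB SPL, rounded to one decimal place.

77.5 dB SPL

First find each source's level at the receiver (point-source: −20·log₁₀(r/r_ref)), then combine on an intensity basis.
refrigeration condenser: 82.6 − 20·log₁₀(50.3/4.3) = 82.6 − 21.36 = 61.24 dB SPL.
shot-blast cabinet: 93.7 − 20·log₁₀(19.2/2.8) = 93.7 − 16.72 = 76.98 dB SPL.
chiller: 89.2 − 20·log₁₀(62.7/4.6) = 89.2 − 22.69 = 66.51 dB SPL.
Σ 10^(L/10) = 5.566e+07 → L_total = 10·log₁₀(5.566e+07) = 77.46 dB SPL.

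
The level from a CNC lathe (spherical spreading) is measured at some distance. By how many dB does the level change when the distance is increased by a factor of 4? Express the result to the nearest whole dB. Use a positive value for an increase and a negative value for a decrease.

-12 dB

A point source loses 6 dB per doubling of distance; generally ΔL = −20·log₁₀(r₂/r₁).
ΔL = −20·log₁₀(4) = -12.04 dB.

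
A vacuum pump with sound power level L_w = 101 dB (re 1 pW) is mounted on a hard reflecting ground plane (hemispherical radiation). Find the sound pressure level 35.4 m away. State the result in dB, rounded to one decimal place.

62.0 dB

Free-field hemispherical radiation: L_p = L_w − 10·log₁₀(2π·r²), r = 35.4 m.
2π·r² = 7874 m², 10·log₁₀ of that is 38.962 dB.
L_p = 101 − 38.962 = 62.04 dB.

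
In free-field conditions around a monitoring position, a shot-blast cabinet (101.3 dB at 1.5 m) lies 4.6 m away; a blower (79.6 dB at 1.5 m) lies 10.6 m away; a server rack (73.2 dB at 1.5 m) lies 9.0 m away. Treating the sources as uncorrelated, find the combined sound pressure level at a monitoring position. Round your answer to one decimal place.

Propagate each source to the receiver with L = L_ref − 20·log₁₀(r/r_ref), then add intensities.
shot-blast cabinet: 101.3 − 20·log₁₀(4.6/1.5) = 101.3 − 9.73 = 91.57 dB.
blower: 79.6 − 20·log₁₀(10.6/1.5) = 79.6 − 16.98 = 62.62 dB.
server rack: 73.2 − 20·log₁₀(9.0/1.5) = 73.2 − 15.56 = 57.64 dB.
Σ 10^(L/10) = 1.437e+09 → L_total = 10·log₁₀(1.437e+09) = 91.57 dB.

91.6 dB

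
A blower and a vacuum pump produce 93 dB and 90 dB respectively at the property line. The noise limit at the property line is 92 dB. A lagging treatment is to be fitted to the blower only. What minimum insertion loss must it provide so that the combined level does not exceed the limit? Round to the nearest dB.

Fixed contribution from the other source: Σ 10^(L/10) = 10^(90/10) = 1.000e+09 (90.00 dB).
To meet 92 dB overall, the treated blower may contribute at most 10^(92/10) − 1.000e+09 = 5.849e+08, i.e. 87.67 dB.
Required insertion loss = 93 − 87.67 = 5.33 dB.

5 dB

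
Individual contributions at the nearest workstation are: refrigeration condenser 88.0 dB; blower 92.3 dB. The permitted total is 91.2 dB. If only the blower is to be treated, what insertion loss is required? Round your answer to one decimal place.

Everything except the blower sums to 10^(88.0/10) = 6.310e+08 in linear terms, 88.00 dB.
The limit corresponds to 10^(91.2/10) = 1.318e+09; subtracting the fixed part leaves 6.873e+08 for the blower, i.e. 88.37 dB.
So the blower must be reduced from 92.3 to 88.37 dB: IL = 3.93 dB.

3.9 dB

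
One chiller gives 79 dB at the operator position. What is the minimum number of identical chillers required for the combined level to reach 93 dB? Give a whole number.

26

The shortfall is 93 − 79 = 14.0 dB, and N units add 10·log₁₀ N, so need 10·log₁₀ N ≥ 14.0.
N ≥ 10^(14.0/10) = 25.119, so N = 26.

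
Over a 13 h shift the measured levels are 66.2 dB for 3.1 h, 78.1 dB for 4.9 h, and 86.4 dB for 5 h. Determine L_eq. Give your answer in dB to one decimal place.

82.9 dB

The energy average is taken in the linear domain: L_eq = 10·log₁₀[(Σ tᵢ·10^(Lᵢ/10))/T], T = 13 h.
Σ tᵢ·10^(Lᵢ/10) = 3.1·10^(66.2/10) + 4.9·10^(78.1/10) + 5·10^(86.4/10) = 2.512e+09.
L_eq = 10·log₁₀(2.512e+09/13) = 82.86 dB.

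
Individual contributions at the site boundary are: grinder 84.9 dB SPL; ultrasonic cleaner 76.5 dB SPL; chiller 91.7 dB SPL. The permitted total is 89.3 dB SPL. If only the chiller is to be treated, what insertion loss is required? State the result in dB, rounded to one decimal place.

Fixed contribution from the other sources: Σ 10^(L/10) = 10^(84.9/10) + 10^(76.5/10) = 3.537e+08 (85.49 dB SPL).
To meet 89.3 dB SPL overall, the treated chiller may contribute at most 10^(89.3/10) − 3.537e+08 = 4.974e+08, i.e. 86.97 dB SPL.
So the chiller must be reduced from 91.7 to 86.97 dB SPL: IL = 4.73 dB.

4.7 dB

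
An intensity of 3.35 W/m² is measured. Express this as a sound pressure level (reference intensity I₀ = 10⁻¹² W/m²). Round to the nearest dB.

125 dB

L = 10·log₁₀(I/I₀) = 10·log₁₀(3.35/10⁻¹²) = 10·log₁₀(3.35×10^12).
L = 10·(0.5250 + 12) = 125.25 dB.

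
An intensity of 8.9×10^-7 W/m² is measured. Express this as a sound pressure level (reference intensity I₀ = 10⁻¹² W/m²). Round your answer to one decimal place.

Dividing by I₀ shifts the exponent by 12: I/I₀ = 8.9×10^5.
L = 10·(0.9494 + 5) = 59.49 dB.

59.5 dB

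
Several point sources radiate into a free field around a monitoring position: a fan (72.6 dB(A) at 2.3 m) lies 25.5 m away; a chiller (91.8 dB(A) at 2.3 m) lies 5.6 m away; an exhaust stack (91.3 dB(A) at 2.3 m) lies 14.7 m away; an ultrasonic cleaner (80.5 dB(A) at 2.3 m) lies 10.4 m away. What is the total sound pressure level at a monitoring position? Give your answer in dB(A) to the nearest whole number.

85 dB(A)

Propagate each source to the receiver with L = L_ref − 20·log₁₀(r/r_ref), then add intensities.
fan: 72.6 − 20·log₁₀(25.5/2.3) = 72.6 − 20.90 = 51.70 dB(A).
chiller: 91.8 − 20·log₁₀(5.6/2.3) = 91.8 − 7.73 = 84.07 dB(A).
exhaust stack: 91.3 − 20·log₁₀(14.7/2.3) = 91.3 − 16.11 = 75.19 dB(A).
ultrasonic cleaner: 80.5 − 20·log₁₀(10.4/2.3) = 80.5 − 13.11 = 67.39 dB(A).
Σ 10^(L/10) = 2.940e+08 → L_total = 10·log₁₀(2.940e+08) = 84.68 dB(A).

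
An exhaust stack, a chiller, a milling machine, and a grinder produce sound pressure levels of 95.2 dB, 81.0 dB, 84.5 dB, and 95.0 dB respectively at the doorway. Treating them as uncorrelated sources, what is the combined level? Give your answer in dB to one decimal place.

Incoherent sources combine by intensity addition: L_total = 10·log₁₀(Σ 10^(L_i/10)).
Σ 10^(L/10) = 10^(95.2/10) + 10^(81.0/10) + 10^(84.5/10) + 10^(95.0/10) = 6.881e+09.
L_total = 10·log₁₀(6.881e+09) = 98.38 dB.

98.4 dB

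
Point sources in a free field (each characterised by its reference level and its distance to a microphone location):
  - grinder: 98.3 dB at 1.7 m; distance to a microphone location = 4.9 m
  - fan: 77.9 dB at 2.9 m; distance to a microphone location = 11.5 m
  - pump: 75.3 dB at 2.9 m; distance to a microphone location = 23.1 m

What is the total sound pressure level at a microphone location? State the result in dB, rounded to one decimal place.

First find each source's level at the receiver (point-source: −20·log₁₀(r/r_ref)), then combine on an intensity basis.
grinder: 98.3 − 20·log₁₀(4.9/1.7) = 98.3 − 9.19 = 89.11 dB.
fan: 77.9 − 20·log₁₀(11.5/2.9) = 77.9 − 11.97 = 65.93 dB.
pump: 75.3 − 20·log₁₀(23.1/2.9) = 75.3 − 18.02 = 57.28 dB.
Σ 10^(L/10) = 8.182e+08 → L_total = 10·log₁₀(8.182e+08) = 89.13 dB.

89.1 dB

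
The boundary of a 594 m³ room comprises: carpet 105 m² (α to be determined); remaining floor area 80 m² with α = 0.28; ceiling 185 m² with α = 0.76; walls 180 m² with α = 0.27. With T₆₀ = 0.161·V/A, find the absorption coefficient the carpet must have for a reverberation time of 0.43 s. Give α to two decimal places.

Required total absorption A = 0.161·594/0.43 = 222.40 m².
Absorption from the other surfaces = 80·0.28 + 185·0.76 + 180·0.27 = 211.60 m², so the carpet must supply 10.80 m² over 105 m².
α = 10.80/105 = 0.103.

0.10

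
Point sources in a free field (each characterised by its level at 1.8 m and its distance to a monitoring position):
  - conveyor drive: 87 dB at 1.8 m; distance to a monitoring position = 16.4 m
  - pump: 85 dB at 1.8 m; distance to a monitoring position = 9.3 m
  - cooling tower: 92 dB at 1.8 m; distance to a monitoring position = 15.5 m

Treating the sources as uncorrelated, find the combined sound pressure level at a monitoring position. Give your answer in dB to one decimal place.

75.9 dB

First find each source's level at the receiver (point-source: −20·log₁₀(r/r_ref)), then combine on an intensity basis.
conveyor drive: 87 − 20·log₁₀(16.4/1.8) = 87 − 19.19 = 67.81 dB.
pump: 85 − 20·log₁₀(9.3/1.8) = 85 − 14.26 = 70.74 dB.
cooling tower: 92 − 20·log₁₀(15.5/1.8) = 92 − 18.70 = 73.30 dB.
Σ 10^(L/10) = 3.926e+07 → L_total = 10·log₁₀(3.926e+07) = 75.94 dB.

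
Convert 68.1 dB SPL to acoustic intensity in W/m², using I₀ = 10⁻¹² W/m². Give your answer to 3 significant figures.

L = 10·log₁₀(I/I₀) ⇒ I = I₀·10^(L/10) = 10⁻¹² × 10^6.81.

6.46e-06 W/m²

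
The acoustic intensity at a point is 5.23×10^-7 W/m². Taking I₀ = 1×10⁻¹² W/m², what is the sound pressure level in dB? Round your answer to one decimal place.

57.2 dB

Dividing by I₀ shifts the exponent by 12: I/I₀ = 5.23×10^5.
L = 10·(0.7185 + 5) = 57.19 dB.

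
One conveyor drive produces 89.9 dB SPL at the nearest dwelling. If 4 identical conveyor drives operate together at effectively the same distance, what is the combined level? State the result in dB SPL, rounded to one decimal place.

95.9 dB SPL

With 4 equal, uncorrelated contributions the intensity is 4× that of one unit, giving a rise of 10·log₁₀ 4.
L_total = 89.9 + 10·log₁₀(4) = 89.9 + 6.021 = 95.92 dB SPL.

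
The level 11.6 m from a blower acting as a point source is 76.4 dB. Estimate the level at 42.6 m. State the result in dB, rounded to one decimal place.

65.1 dB

Point-source attenuation: ΔL = 20·log₁₀(r₂/r₁) = 20·log₁₀(42.6/11.6) = 11.299 dB.
L₂ = 76.4 − 20·log₁₀(42.6/11.6) = 76.4 − 11.299 = 65.10 dB.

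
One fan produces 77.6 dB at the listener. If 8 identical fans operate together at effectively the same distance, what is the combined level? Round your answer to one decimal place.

86.6 dB

With 8 equal, uncorrelated contributions the intensity is 8× that of one unit, giving a rise of 10·log₁₀ 8.
L_total = 77.6 + 10·log₁₀(8) = 77.6 + 9.031 = 86.63 dB.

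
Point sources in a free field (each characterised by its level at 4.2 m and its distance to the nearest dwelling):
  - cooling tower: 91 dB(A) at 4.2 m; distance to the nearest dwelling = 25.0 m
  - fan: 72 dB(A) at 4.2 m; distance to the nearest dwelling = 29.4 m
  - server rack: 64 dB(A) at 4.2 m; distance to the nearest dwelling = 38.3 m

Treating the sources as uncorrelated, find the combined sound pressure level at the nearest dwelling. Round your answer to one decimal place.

First find each source's level at the receiver (point-source: −20·log₁₀(r/r_ref)), then combine on an intensity basis.
cooling tower: 91 − 20·log₁₀(25.0/4.2) = 91 − 15.49 = 75.51 dB(A).
fan: 72 − 20·log₁₀(29.4/4.2) = 72 − 16.90 = 55.10 dB(A).
server rack: 64 − 20·log₁₀(38.3/4.2) = 64 − 19.20 = 44.80 dB(A).
Σ 10^(L/10) = 3.589e+07 → L_total = 10·log₁₀(3.589e+07) = 75.55 dB(A).

75.5 dB(A)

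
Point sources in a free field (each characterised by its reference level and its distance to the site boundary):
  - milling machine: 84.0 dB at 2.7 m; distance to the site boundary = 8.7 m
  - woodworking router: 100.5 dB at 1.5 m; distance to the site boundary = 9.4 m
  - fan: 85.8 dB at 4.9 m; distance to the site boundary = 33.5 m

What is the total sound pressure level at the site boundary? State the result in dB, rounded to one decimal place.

85.0 dB

Propagate each source to the receiver with L = L_ref − 20·log₁₀(r/r_ref), then add intensities.
milling machine: 84.0 − 20·log₁₀(8.7/2.7) = 84.0 − 10.16 = 73.84 dB.
woodworking router: 100.5 − 20·log₁₀(9.4/1.5) = 100.5 − 15.94 = 84.56 dB.
fan: 85.8 − 20·log₁₀(33.5/4.9) = 85.8 − 16.70 = 69.10 dB.
Σ 10^(L/10) = 3.180e+08 → L_total = 10·log₁₀(3.180e+08) = 85.02 dB.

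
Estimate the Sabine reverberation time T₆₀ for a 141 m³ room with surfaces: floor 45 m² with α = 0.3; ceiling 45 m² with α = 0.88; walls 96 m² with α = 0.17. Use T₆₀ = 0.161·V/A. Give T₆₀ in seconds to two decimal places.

0.33 s

A = Σ Sᵢαᵢ = 45·0.3 + 45·0.88 + 96·0.17 = 69.42 m².
T₆₀ = 0.161 × 141 / 69.42 = 0.327 s.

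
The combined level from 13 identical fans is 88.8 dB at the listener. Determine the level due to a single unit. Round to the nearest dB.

78 dB

For N identical incoherent sources L_total = L₁ + 10·log₁₀ N, so L₁ = 88.8 − 10·log₁₀(13) = 88.8 − 11.139.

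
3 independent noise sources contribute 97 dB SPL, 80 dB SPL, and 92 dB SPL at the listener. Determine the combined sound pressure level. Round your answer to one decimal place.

98.3 dB SPL

For uncorrelated sources the intensities add, so convert each level to linear form, sum, and take 10·log₁₀ of the total.
Σ 10^(L/10) = 10^(97/10) + 10^(80/10) + 10^(92/10) = 6.697e+09.
L_total = 10·log₁₀(6.697e+09) = 98.26 dB SPL.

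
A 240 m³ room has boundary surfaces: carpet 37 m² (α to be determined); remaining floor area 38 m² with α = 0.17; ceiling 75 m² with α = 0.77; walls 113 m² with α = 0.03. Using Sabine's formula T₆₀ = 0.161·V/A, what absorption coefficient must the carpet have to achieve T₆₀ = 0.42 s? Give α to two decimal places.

0.66

A = 0.161·V/T₆₀ = 0.161·240/0.42 = 92.00 m² sabins.
Absorption from the other surfaces = 38·0.17 + 75·0.77 + 113·0.03 = 67.60 m², so the carpet must supply 24.40 m² over 37 m².
α = 24.40/37 = 0.659.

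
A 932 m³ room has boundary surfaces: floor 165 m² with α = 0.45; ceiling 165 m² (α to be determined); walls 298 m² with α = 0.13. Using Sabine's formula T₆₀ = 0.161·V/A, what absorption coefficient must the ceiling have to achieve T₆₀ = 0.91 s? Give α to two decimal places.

A = 0.161·V/T₆₀ = 0.161·932/0.91 = 164.89 m² sabins.
Absorption from the other surfaces = 165·0.45 + 298·0.13 = 112.99 m², so the ceiling must supply 51.90 m² over 165 m².
α = 51.90/165 = 0.315.

0.31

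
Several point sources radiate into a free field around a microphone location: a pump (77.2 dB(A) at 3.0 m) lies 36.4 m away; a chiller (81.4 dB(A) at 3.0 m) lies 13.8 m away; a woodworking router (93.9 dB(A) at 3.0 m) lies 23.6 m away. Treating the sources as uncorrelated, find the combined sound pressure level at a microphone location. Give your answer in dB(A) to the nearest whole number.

Apply inverse-square spreading to bring every level to the receiver, then sum 10^(L/10).
pump: 77.2 − 20·log₁₀(36.4/3.0) = 77.2 − 21.68 = 55.52 dB(A).
chiller: 81.4 − 20·log₁₀(13.8/3.0) = 81.4 − 13.26 = 68.14 dB(A).
woodworking router: 93.9 − 20·log₁₀(23.6/3.0) = 93.9 − 17.92 = 75.98 dB(A).
Σ 10^(L/10) = 4.655e+07 → L_total = 10·log₁₀(4.655e+07) = 76.68 dB(A).

77 dB(A)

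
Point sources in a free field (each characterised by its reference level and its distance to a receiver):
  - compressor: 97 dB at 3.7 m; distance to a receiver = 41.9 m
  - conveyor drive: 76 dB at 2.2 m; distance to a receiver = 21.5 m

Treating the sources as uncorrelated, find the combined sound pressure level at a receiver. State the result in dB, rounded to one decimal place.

Propagate each source to the receiver with L = L_ref − 20·log₁₀(r/r_ref), then add intensities.
compressor: 97 − 20·log₁₀(41.9/3.7) = 97 − 21.08 = 75.92 dB.
conveyor drive: 76 − 20·log₁₀(21.5/2.2) = 76 − 19.80 = 56.20 dB.
Σ 10^(L/10) = 3.950e+07 → L_total = 10·log₁₀(3.950e+07) = 75.97 dB.

76.0 dB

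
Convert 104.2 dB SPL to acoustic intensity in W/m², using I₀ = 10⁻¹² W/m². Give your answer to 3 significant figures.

0.0263 W/m²

I = I₀·10^(L/10) = 10⁻¹² × 10^(104.2/10) = 10^(-1.580).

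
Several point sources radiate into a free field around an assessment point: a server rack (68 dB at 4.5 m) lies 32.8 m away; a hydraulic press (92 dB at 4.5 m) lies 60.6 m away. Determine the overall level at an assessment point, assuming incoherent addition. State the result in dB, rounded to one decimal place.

First find each source's level at the receiver (point-source: −20·log₁₀(r/r_ref)), then combine on an intensity basis.
server rack: 68 − 20·log₁₀(32.8/4.5) = 68 − 17.25 = 50.75 dB.
hydraulic press: 92 − 20·log₁₀(60.6/4.5) = 92 − 22.59 = 69.41 dB.
Σ 10^(L/10) = 8.858e+06 → L_total = 10·log₁₀(8.858e+06) = 69.47 dB.

69.5 dB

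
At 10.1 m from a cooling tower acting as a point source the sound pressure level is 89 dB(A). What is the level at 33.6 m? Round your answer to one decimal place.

Spherical spreading from a point source gives a 20·log₁₀(r₂/r₁) drop.
L₂ = 89 − 20·log₁₀(33.6/10.1) = 89 − 10.440 = 78.56 dB(A).

78.6 dB(A)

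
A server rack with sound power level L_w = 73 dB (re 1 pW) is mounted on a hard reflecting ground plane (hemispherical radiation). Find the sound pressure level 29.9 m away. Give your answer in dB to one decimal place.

35.5 dB

Free-field hemispherical radiation: L_p = L_w − 10·log₁₀(2π·r²), r = 29.9 m.
2π·r² = 5617 m², 10·log₁₀ of that is 37.495 dB.
L_p = 73 − 37.495 = 35.50 dB.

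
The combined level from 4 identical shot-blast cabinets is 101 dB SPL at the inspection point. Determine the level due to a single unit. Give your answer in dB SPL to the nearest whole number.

Dividing the total intensity by 4 lowers the level by 10·log₁₀ 4 = 6.021 dB: L₁ = 101 − 6.021.

95 dB SPL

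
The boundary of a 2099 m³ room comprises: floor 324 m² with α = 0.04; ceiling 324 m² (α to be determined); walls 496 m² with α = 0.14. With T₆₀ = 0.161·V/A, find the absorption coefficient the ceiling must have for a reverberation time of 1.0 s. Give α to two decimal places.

From T₆₀ = 0.161·V/A, the target T₆₀ = 1.0 s needs A = 0.161·2099/1.0 = 337.94 m².
Absorption from the other surfaces = 324·0.04 + 496·0.14 = 82.40 m², so the ceiling must supply 255.54 m² over 324 m².
α = 255.54/324 = 0.789.

0.79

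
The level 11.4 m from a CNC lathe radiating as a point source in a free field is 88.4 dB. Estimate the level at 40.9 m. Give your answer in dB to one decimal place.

For a point source, L₂ = L₁ − 20·log₁₀(r₂/r₁).
L₂ = 88.4 − 20·log₁₀(40.9/11.4) = 88.4 − 11.096 = 77.30 dB.

77.3 dB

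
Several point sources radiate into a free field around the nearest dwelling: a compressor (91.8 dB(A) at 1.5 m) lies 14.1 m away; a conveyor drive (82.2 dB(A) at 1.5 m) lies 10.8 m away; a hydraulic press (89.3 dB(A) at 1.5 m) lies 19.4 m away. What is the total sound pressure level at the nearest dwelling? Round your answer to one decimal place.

Propagate each source to the receiver with L = L_ref − 20·log₁₀(r/r_ref), then add intensities.
compressor: 91.8 − 20·log₁₀(14.1/1.5) = 91.8 − 19.46 = 72.34 dB(A).
conveyor drive: 82.2 − 20·log₁₀(10.8/1.5) = 82.2 − 17.15 = 65.05 dB(A).
hydraulic press: 89.3 − 20·log₁₀(19.4/1.5) = 89.3 − 22.23 = 67.07 dB(A).
Σ 10^(L/10) = 2.542e+07 → L_total = 10·log₁₀(2.542e+07) = 74.05 dB(A).

74.1 dB(A)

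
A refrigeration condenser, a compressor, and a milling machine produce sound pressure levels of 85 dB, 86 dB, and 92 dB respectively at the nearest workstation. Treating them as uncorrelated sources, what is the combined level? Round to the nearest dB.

For uncorrelated sources the intensities add, so convert each level to linear form, sum, and take 10·log₁₀ of the total.
Σ 10^(L/10) = 10^(85/10) + 10^(86/10) + 10^(92/10) = 2.299e+09.
L_total = 10·log₁₀(2.299e+09) = 93.62 dB.

94 dB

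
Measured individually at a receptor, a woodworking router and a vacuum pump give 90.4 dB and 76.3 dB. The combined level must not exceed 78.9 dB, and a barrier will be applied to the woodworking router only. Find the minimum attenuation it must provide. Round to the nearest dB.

15 dB

The untreated sources together contribute 10^(76.3/10) = 4.266e+07, i.e. 76.30 dB.
The limit corresponds to 10^(78.9/10) = 7.762e+07; subtracting the fixed part leaves 3.497e+07 for the woodworking router, i.e. 75.44 dB.
So the woodworking router must be reduced from 90.4 to 75.44 dB: IL = 14.96 dB.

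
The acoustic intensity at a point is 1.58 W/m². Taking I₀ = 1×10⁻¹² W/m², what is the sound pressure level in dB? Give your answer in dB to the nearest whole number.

122 dB

L = 10·log₁₀(I/I₀) = 10·log₁₀(1.58/10⁻¹²) = 10·log₁₀(1.58×10^12).
L = 10·(0.1987 + 12) = 121.99 dB.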